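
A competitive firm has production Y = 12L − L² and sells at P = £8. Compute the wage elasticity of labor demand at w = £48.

From P·MP_L = w with MP_L = 12 − 2L, labor demand is L(w) = (12 − w/8)/2.
dL/dw = −1/(16) = -0.0625.
At w = 48, L = 3, so ε = (dL/dw)·(w/L) = (-0.0625)·(48/3) = -1.

ε = -1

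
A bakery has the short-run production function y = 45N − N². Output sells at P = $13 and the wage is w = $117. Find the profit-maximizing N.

N* = 18

The marginal product of N is MP_N = 45 − 2N.
A price-taking firm hires until the value of the marginal product equals the wage: P·MP_N = w, so 13·(45 − 2N) = 117.
Then 45 − 2N = 9, giving N = 18.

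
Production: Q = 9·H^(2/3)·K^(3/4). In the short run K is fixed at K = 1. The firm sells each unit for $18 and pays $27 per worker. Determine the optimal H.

H* = 64

With K = 1, MP_H = (2/3)·9·H^(-1/3)·1^(3/4) = 6·H^(-1/3).
Profit maximization for a price taker requires P·MP_H = w: 18·6·H^(-1/3) = 27.
So H^(-1/3) = 0.25, which gives H = 64.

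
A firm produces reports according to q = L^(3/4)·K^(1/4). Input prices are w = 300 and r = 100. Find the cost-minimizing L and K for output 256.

L* = 256, K* = 256

Cost minimization requires the marginal rate of technical substitution to equal the input-price ratio: MP_L/MP_K = w/r.
Here MP_L/MP_K = (3/4)·(K/L)/(1/4) = 3·(K/L). Setting this equal to 300/100 = 3 gives K = L.
Substituting into q = 256: L^(3/4)·(L)^(1/4) = 256.
Solving, L = 256 and K = 256.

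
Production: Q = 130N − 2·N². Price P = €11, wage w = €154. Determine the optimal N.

The marginal product of N is MP_N = 130 − 4N.
A price-taking firm hires until the value of the marginal product equals the wage: P·MP_N = w, so 11·(130 − 4N) = 154.
Then 130 − 4N = 14, giving N = 29.

N* = 29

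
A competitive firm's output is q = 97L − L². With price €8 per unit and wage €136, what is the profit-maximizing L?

L* = 40

The marginal product of L is MP_L = 97 − 2L.
A price-taking firm hires until the value of the marginal product equals the wage: P·MP_L = w, so 8·(97 − 2L) = 136.
Then 97 − 2L = 17, giving L = 40.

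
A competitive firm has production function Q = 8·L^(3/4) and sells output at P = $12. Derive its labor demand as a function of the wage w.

MP_L = (3/4)·8·L^(-1/4) = 6·L^(-1/4).
Setting P·MP_L = w: 72·L^(-1/4) = w.
Solving for L: L^(-1/4) = w/72, so L = (72/w)^(4).

L(w) = (72/w)^(4)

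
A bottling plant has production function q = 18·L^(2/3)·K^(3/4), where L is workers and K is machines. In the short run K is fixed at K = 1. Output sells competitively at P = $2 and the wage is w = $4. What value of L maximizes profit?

L* = 216

With K = 1, MP_L = (2/3)·18·L^(-1/3)·1^(3/4) = 12·L^(-1/3).
Profit maximization for a price taker requires P·MP_L = w: 2·12·L^(-1/3) = 4.
So L^(-1/3) = 1/6, which gives L = 216.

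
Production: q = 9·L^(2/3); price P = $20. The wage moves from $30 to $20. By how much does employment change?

From P·MP_L = w with MP_L = 6·L^(-1/3), the labor demand is L(w) = (120/w)^(3).
At w = 30: L = 64. At w = 20: L = 216.
ΔL = 216 − 64 = 152.

ΔL = 152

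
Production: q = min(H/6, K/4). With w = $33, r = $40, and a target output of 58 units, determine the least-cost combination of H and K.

H* = 348, K* = 232

With a fixed-proportions technology, the cost-minimizing bundle uses no slack in either input: H/6 = K/4 = q.
So H = 6·58 = 348 and K = 4·58 = 232.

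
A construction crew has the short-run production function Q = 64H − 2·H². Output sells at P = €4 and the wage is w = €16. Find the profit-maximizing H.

The marginal product of H is MP_H = 64 − 4H.
A price-taking firm hires until the value of the marginal product equals the wage: P·MP_H = w, so 4·(64 − 4H) = 16.
Then 64 − 4H = 4, giving H = 15.

H* = 15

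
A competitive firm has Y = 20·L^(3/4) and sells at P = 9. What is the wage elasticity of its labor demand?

ε = -4

MP_L = (3/4)·20·L^(-1/4), so P·MP_L = w gives 135·L^(-1/4) = w.
Solving, L(w) = (135/w)^(4). This is a constant-elasticity form: L ∝ w^(−4), so ε = −4.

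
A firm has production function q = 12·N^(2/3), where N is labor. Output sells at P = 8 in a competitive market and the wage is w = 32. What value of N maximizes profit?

MP_N = (2/3)·12·N^(-1/3) = 8·N^(-1/3).
Profit maximization for a price taker requires P·MP_N = w: 8·8·N^(-1/3) = 32.
So N^(-1/3) = 0.5, which gives N = 8.

N* = 8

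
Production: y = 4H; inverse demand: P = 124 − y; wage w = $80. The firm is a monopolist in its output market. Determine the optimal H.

Marginal revenue from the inverse demand is MR = 124 − 2y.
The marginal product is MP_H = 4.
A monopolist hires until marginal revenue product equals the wage: MR·MP_H = w.
(124 − 8H)·4 = 80, so H = 13.

H* = 13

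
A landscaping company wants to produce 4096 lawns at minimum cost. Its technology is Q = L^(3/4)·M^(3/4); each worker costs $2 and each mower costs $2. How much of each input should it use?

Cost minimization requires the marginal rate of technical substitution to equal the input-price ratio: MP_L/MP_M = w/r.
Here MP_L/MP_M = (3/4)·(M/L)/(3/4) = (M/L). Setting this equal to 2/2 = 1 gives M = L.
Substituting into Q = 4096: L^(3/4)·(L)^(3/4) = 4096.
Solving, L = 256 and M = 256.

L* = 256, M* = 256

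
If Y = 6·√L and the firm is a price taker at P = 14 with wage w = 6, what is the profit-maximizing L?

MP_L = (1/2)·6·L^(-1/2) = 3·L^(-1/2).
Profit maximization for a price taker requires P·MP_L = w: 14·3·L^(-1/2) = 6.
So L^(-1/2) = 1/7, which gives L = 49.

L* = 49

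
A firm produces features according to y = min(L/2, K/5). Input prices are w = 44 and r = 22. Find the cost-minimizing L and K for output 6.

L* = 12, K* = 30

With a fixed-proportions technology, the cost-minimizing bundle uses no slack in either input: L/2 = K/5 = y.
So L = 2·6 = 12 and K = 5·6 = 30.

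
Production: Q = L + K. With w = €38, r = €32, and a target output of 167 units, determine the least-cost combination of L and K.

L* = 0, K* = 167

The inputs are perfect substitutes, so the firm uses whichever has the lower cost per unit of output.
Cost per unit of output via L is 38; via K it is 32. K is cheaper.
Producing Q = 167 with K alone: L = 0, K = 167.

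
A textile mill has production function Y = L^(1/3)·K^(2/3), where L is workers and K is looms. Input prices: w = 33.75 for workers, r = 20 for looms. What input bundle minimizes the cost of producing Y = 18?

Cost minimization requires the marginal rate of technical substitution to equal the input-price ratio: MP_L/MP_K = w/r.
Here MP_L/MP_K = (1/3)·(K/L)/(2/3) = 0.5·(K/L). Setting this equal to 33.75/20 = 1.6875 gives K = 3.375L.
Substituting into Y = 18: L^(1/3)·(3.375L)^(2/3) = 18.
Solving, L = 8 and K = 27.

L* = 8, K* = 27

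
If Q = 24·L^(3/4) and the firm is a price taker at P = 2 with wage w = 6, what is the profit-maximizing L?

L* = 1296

MP_L = (3/4)·24·L^(-1/4) = 18·L^(-1/4).
Profit maximization for a price taker requires P·MP_L = w: 2·18·L^(-1/4) = 6.
So L^(-1/4) = 1/6, which gives L = 1296.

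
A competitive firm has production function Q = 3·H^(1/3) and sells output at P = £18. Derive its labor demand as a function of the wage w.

MP_H = (1/3)·3·H^(-2/3) = H^(-2/3).
Setting P·MP_H = w: 18·H^(-2/3) = w.
Solving for H: H^(-2/3) = w/18, so H = (18/w)^(3/2).

H(w) = (18/w)^(3/2)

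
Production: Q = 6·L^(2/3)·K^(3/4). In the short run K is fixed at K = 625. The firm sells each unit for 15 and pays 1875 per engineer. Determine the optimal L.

L* = 64

With K = 625, MP_L = (2/3)·6·L^(-1/3)·625^(3/4) = 500·L^(-1/3).
Profit maximization for a price taker requires P·MP_L = w: 15·500·L^(-1/3) = 1875.
So L^(-1/3) = 0.25, which gives L = 64.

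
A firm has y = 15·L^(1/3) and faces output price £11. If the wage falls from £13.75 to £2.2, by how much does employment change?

From P·MP_L = w with MP_L = 5·L^(-2/3), the labor demand is L(w) = (55/w)^(3/2).
At w = 13.75: L = 8. At w = 2.2: L = 125.
ΔL = 125 − 8 = 117.

ΔL = 117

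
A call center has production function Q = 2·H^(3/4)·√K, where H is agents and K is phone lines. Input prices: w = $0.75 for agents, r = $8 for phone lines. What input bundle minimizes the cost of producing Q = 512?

Cost minimization requires the marginal rate of technical substitution to equal the input-price ratio: MP_H/MP_K = w/r.
Here MP_H/MP_K = (3/4)·(K/H)/(1/2) = 1.5·(K/H). Setting this equal to 0.75/8 = 0.09375 gives K = 0.0625H.
Substituting into Q = 512: 2·H^(3/4)·(0.0625H)^(1/2) = 512.
Solving, H = 256 and K = 16.

H* = 256, K* = 16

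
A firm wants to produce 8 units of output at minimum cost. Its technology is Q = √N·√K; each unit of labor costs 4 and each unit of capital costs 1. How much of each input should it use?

N* = 4, K* = 16

Cost minimization requires the marginal rate of technical substitution to equal the input-price ratio: MP_N/MP_K = w/r.
Here MP_N/MP_K = (1/2)·(K/N)/(1/2) = (K/N). Setting this equal to 4/1 = 4 gives K = 4N.
Substituting into Q = 8: N^(1/2)·(4N)^(1/2) = 8.
Solving, N = 4 and K = 16.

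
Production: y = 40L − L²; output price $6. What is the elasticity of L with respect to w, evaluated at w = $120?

ε = -1

From P·MP_L = w with MP_L = 40 − 2L, labor demand is L(w) = (40 − w/6)/2.
dL/dw = −1/(12) = -1/12.
At w = 120, L = 10, so ε = (dL/dw)·(w/L) = (-1/12)·(120/10) = -1.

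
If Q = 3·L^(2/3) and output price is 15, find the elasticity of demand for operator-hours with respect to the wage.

MP_L = (2/3)·3·L^(-1/3), so P·MP_L = w gives 30·L^(-1/3) = w.
Solving, L(w) = (30/w)^(3). This is a constant-elasticity form: L ∝ w^(−3), so ε = −3.

ε = -3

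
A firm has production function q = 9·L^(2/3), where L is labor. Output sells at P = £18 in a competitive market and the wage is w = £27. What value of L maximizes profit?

MP_L = (2/3)·9·L^(-1/3) = 6·L^(-1/3).
Profit maximization for a price taker requires P·MP_L = w: 18·6·L^(-1/3) = 27.
So L^(-1/3) = 0.25, which gives L = 64.

L* = 64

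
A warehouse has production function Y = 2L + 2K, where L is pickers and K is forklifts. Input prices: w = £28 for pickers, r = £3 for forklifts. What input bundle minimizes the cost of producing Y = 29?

L* = 0, K* = 14.5

The inputs are perfect substitutes, so the firm uses whichever has the lower cost per unit of output.
Cost per unit of output via L is w/2 = 14; via K it is r/2 = 1.5. K is cheaper.
Producing Y = 29 with K alone: L = 0, K = 14.5.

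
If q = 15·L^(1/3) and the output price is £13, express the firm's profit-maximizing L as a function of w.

L(w) = (65/w)^(3/2)

MP_L = (1/3)·15·L^(-2/3) = 5·L^(-2/3).
Setting P·MP_L = w: 65·L^(-2/3) = w.
Solving for L: L^(-2/3) = w/65, so L = (65/w)^(3/2).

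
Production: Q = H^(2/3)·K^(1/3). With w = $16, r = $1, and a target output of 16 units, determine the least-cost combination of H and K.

Cost minimization requires the marginal rate of technical substitution to equal the input-price ratio: MP_H/MP_K = w/r.
Here MP_H/MP_K = (2/3)·(K/H)/(1/3) = 2·(K/H). Setting this equal to 16/1 = 16 gives K = 8H.
Substituting into Q = 16: H^(2/3)·(8H)^(1/3) = 16.
Solving, H = 8 and K = 64.

H* = 8, K* = 64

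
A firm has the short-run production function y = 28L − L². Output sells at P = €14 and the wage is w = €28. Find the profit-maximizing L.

L* = 13

The marginal product of L is MP_L = 28 − 2L.
A price-taking firm hires until the value of the marginal product equals the wage: P·MP_L = w, so 14·(28 − 2L) = 28.
Then 28 − 2L = 2, giving L = 13.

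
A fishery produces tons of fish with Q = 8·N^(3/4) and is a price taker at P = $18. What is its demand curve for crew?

N(w) = (108/w)^(4)

MP_N = (3/4)·8·N^(-1/4) = 6·N^(-1/4).
Setting P·MP_N = w: 108·N^(-1/4) = w.
Solving for N: N^(-1/4) = w/108, so N = (108/w)^(4).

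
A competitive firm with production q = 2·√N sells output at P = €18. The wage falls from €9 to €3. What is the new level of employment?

From P·MP_N = w with MP_N = N^(-1/2), the labor demand is N(w) = (18/w)^(2).
At w = 9: N = 4. At w = 3: N = 36.

N* = 36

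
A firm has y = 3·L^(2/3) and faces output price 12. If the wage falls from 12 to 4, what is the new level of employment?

From P·MP_L = w with MP_L = 2·L^(-1/3), the labor demand is L(w) = (24/w)^(3).
At w = 12: L = 8. At w = 4: L = 216.

L* = 216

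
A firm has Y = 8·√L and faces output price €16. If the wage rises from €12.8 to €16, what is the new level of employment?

From P·MP_L = w with MP_L = 4·L^(-1/2), the labor demand is L(w) = (64/w)^(2).
At w = 12.8: L = 25. At w = 16: L = 16.

L* = 16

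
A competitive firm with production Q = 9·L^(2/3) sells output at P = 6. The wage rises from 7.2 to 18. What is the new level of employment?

From P·MP_L = w with MP_L = 6·L^(-1/3), the labor demand is L(w) = (36/w)^(3).
At w = 7.2: L = 125. At w = 18: L = 8.

L* = 8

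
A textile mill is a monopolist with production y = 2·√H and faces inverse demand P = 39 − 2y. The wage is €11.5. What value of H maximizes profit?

H* = 4

Marginal revenue from the inverse demand is MR = 39 − 4y.
The marginal product is MP_H = H^(-1/2).
A monopolist hires until marginal revenue product equals the wage: MR·MP_H = w.
At H, y = 2·√H. Substituting and solving: (39 − 8·√H)·H^(-1/2) = 11.5 gives H = 4.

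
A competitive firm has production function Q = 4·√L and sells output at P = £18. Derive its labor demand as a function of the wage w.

L(w) = 1296/w²

MP_L = (1/2)·4·L^(-1/2) = 2·L^(-1/2).
Setting P·MP_L = w: 36·L^(-1/2) = w.
Solving for L: L^(-1/2) = w/36, so L = (36/w)^(2).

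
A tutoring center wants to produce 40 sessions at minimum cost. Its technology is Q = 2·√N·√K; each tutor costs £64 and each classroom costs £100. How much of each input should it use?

N* = 25, K* = 16

Cost minimization requires the marginal rate of technical substitution to equal the input-price ratio: MP_N/MP_K = w/r.
Here MP_N/MP_K = (1/2)·(K/N)/(1/2) = (K/N). Setting this equal to 64/100 = 0.64 gives K = 0.64N.
Substituting into Q = 40: 2·N^(1/2)·(0.64N)^(1/2) = 40.
Solving, N = 25 and K = 16.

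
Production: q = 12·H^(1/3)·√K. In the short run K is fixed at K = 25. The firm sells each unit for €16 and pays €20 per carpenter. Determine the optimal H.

With K = 25, MP_H = (1/3)·12·H^(-2/3)·25^(1/2) = 20·H^(-2/3).
Profit maximization for a price taker requires P·MP_H = w: 16·20·H^(-2/3) = 20.
So H^(-2/3) = 0.0625, which gives H = 64.

H* = 64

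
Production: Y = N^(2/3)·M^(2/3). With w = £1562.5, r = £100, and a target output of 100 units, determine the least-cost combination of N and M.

Cost minimization requires the marginal rate of technical substitution to equal the input-price ratio: MP_N/MP_M = w/r.
Here MP_N/MP_M = (2/3)·(M/N)/(2/3) = (M/N). Setting this equal to 1562.5/100 = 15.625 gives M = 15.625N.
Substituting into Y = 100: N^(2/3)·(15.625N)^(2/3) = 100.
Solving, N = 8 and M = 125.

N* = 8, M* = 125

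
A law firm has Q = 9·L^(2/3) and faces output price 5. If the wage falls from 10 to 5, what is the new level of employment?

From P·MP_L = w with MP_L = 6·L^(-1/3), the labor demand is L(w) = (30/w)^(3).
At w = 10: L = 27. At w = 5: L = 216.

L* = 216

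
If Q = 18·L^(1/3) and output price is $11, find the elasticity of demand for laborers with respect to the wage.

MP_L = (1/3)·18·L^(-2/3), so P·MP_L = w gives 66·L^(-2/3) = w.
Solving, L(w) = (66/w)^(3/2). This is a constant-elasticity form: L ∝ w^(−3/2), so ε = −3/2.

ε = -1.5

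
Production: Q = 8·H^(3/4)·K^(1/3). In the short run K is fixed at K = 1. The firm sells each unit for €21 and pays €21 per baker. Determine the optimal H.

With K = 1, MP_H = (3/4)·8·H^(-1/4)·1^(1/3) = 6·H^(-1/4).
Profit maximization for a price taker requires P·MP_H = w: 21·6·H^(-1/4) = 21.
So H^(-1/4) = 1/6, which gives H = 1296.

H* = 1296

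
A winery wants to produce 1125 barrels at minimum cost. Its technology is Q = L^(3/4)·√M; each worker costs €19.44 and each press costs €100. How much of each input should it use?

L* = 625, M* = 81

Cost minimization requires the marginal rate of technical substitution to equal the input-price ratio: MP_L/MP_M = w/r.
Here MP_L/MP_M = (3/4)·(M/L)/(1/2) = 1.5·(M/L). Setting this equal to 19.44/100 = 0.1944 gives M = 0.1296L.
Substituting into Q = 1125: L^(3/4)·(0.1296L)^(1/2) = 1125.
Solving, L = 625 and M = 81.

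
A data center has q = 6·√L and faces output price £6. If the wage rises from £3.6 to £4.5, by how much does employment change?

ΔL = -9

From P·MP_L = w with MP_L = 3·L^(-1/2), the labor demand is L(w) = (18/w)^(2).
At w = 3.6: L = 25. At w = 4.5: L = 16.
ΔL = 16 − 25 = -9.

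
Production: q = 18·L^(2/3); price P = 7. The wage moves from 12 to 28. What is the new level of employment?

L* = 27

From P·MP_L = w with MP_L = 12·L^(-1/3), the labor demand is L(w) = (84/w)^(3).
At w = 12: L = 343. At w = 28: L = 27.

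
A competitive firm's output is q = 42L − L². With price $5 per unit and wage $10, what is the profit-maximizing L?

The marginal product of L is MP_L = 42 − 2L.
A price-taking firm hires until the value of the marginal product equals the wage: P·MP_L = w, so 5·(42 − 2L) = 10.
Then 42 − 2L = 2, giving L = 20.

L* = 20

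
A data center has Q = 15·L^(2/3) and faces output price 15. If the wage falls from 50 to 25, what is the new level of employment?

L* = 216

From P·MP_L = w with MP_L = 10·L^(-1/3), the labor demand is L(w) = (150/w)^(3).
At w = 50: L = 27. At w = 25: L = 216.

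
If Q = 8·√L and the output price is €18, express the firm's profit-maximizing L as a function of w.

MP_L = (1/2)·8·L^(-1/2) = 4·L^(-1/2).
Setting P·MP_L = w: 72·L^(-1/2) = w.
Solving for L: L^(-1/2) = w/72, so L = (72/w)^(2).

L(w) = 5184/w²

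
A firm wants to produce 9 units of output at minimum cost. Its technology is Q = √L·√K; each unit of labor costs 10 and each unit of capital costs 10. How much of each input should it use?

L* = 9, K* = 9

Cost minimization requires the marginal rate of technical substitution to equal the input-price ratio: MP_L/MP_K = w/r.
Here MP_L/MP_K = (1/2)·(K/L)/(1/2) = (K/L). Setting this equal to 10/10 = 1 gives K = L.
Substituting into Q = 9: L^(1/2)·(L)^(1/2) = 9.
Solving, L = 9 and K = 9.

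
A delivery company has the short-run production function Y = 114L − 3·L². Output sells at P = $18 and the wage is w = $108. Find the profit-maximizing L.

The marginal product of L is MP_L = 114 − 6L.
A price-taking firm hires until the value of the marginal product equals the wage: P·MP_L = w, so 18·(114 − 6L) = 108.
Then 114 − 6L = 6, giving L = 18.

L* = 18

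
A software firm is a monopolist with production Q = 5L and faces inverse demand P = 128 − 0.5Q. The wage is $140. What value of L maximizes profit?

L* = 20

Marginal revenue from the inverse demand is MR = 128 − Q.
The marginal product is MP_L = 5.
A monopolist hires until marginal revenue product equals the wage: MR·MP_L = w.
(128 − 5L)·5 = 140, so L = 20.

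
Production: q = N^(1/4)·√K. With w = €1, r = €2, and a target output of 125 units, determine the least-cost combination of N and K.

N* = 625, K* = 625

Cost minimization requires the marginal rate of technical substitution to equal the input-price ratio: MP_N/MP_K = w/r.
Here MP_N/MP_K = (1/4)·(K/N)/(1/2) = 0.5·(K/N). Setting this equal to 1/2 = 0.5 gives K = N.
Substituting into q = 125: N^(1/4)·(N)^(1/2) = 125.
Solving, N = 625 and K = 625.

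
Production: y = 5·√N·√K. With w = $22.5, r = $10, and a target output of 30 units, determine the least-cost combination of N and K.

N* = 4, K* = 9

Cost minimization requires the marginal rate of technical substitution to equal the input-price ratio: MP_N/MP_K = w/r.
Here MP_N/MP_K = (1/2)·(K/N)/(1/2) = (K/N). Setting this equal to 22.5/10 = 2.25 gives K = 2.25N.
Substituting into y = 30: 5·N^(1/2)·(2.25N)^(1/2) = 30.
Solving, N = 4 and K = 9.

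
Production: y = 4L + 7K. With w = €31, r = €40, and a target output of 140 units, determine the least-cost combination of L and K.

L* = 0, K* = 20

The inputs are perfect substitutes, so the firm uses whichever has the lower cost per unit of output.
Cost per unit of output via L is w/4 = 7.75; via K it is r/7 = 40/7. K is cheaper.
Producing y = 140 with K alone: L = 0, K = 20.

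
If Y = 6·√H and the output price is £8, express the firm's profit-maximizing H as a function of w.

MP_H = (1/2)·6·H^(-1/2) = 3·H^(-1/2).
Setting P·MP_H = w: 24·H^(-1/2) = w.
Solving for H: H^(-1/2) = w/24, so H = (24/w)^(2).

H(w) = 576/w²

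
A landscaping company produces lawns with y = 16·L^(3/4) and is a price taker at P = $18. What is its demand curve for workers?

L(w) = (216/w)^(4)

MP_L = (3/4)·16·L^(-1/4) = 12·L^(-1/4).
Setting P·MP_L = w: 216·L^(-1/4) = w.
Solving for L: L^(-1/4) = w/216, so L = (216/w)^(4).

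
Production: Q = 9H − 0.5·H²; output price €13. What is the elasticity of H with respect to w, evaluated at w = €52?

From P·MP_H = w with MP_H = 9 − H, labor demand is H(w) = 9 − w/13.
dH/dw = −1/(13) = -1/13.
At w = 52, H = 5, so ε = (dH/dw)·(w/H) = (-1/13)·(52/5) = -0.8.

ε = -0.8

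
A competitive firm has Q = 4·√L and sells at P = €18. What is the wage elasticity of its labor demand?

ε = -2

MP_L = (1/2)·4·L^(-1/2), so P·MP_L = w gives 36·L^(-1/2) = w.
Solving, L(w) = (36/w)^(2). This is a constant-elasticity form: L ∝ w^(−2), so ε = −2.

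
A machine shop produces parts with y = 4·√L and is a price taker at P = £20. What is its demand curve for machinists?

MP_L = (1/2)·4·L^(-1/2) = 2·L^(-1/2).
Setting P·MP_L = w: 40·L^(-1/2) = w.
Solving for L: L^(-1/2) = w/40, so L = (40/w)^(2).

L(w) = 1600/w²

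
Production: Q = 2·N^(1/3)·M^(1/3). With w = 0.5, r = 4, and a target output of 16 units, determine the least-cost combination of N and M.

N* = 64, M* = 8

Cost minimization requires the marginal rate of technical substitution to equal the input-price ratio: MP_N/MP_M = w/r.
Here MP_N/MP_M = (1/3)·(M/N)/(1/3) = (M/N). Setting this equal to 0.5/4 = 0.125 gives M = 0.125N.
Substituting into Q = 16: 2·N^(1/3)·(0.125N)^(1/3) = 16.
Solving, N = 64 and M = 8.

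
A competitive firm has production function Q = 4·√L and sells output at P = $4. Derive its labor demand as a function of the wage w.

MP_L = (1/2)·4·L^(-1/2) = 2·L^(-1/2).
Setting P·MP_L = w: 8·L^(-1/2) = w.
Solving for L: L^(-1/2) = w/8, so L = (8/w)^(2).

L(w) = 64/w²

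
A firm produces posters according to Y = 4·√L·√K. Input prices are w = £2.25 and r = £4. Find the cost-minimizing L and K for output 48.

Cost minimization requires the marginal rate of technical substitution to equal the input-price ratio: MP_L/MP_K = w/r.
Here MP_L/MP_K = (1/2)·(K/L)/(1/2) = (K/L). Setting this equal to 2.25/4 = 0.5625 gives K = 0.5625L.
Substituting into Y = 48: 4·L^(1/2)·(0.5625L)^(1/2) = 48.
Solving, L = 16 and K = 9.

L* = 16, K* = 9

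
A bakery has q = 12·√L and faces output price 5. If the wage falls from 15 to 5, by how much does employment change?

ΔL = 32

From P·MP_L = w with MP_L = 6·L^(-1/2), the labor demand is L(w) = (30/w)^(2).
At w = 15: L = 4. At w = 5: L = 36.
ΔL = 36 − 4 = 32.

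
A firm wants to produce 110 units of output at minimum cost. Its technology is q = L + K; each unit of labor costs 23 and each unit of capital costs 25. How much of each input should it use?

The inputs are perfect substitutes, so the firm uses whichever has the lower cost per unit of output.
Cost per unit of output via L is 23; via K it is 25. L is cheaper.
Producing q = 110 with L alone: L = 110, K = 0.

L* = 110, K* = 0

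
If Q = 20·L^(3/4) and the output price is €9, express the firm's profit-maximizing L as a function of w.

MP_L = (3/4)·20·L^(-1/4) = 15·L^(-1/4).
Setting P·MP_L = w: 135·L^(-1/4) = w.
Solving for L: L^(-1/4) = w/135, so L = (135/w)^(4).

L(w) = (135/w)^(4)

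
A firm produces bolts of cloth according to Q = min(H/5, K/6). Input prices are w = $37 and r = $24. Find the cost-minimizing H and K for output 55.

With a fixed-proportions technology, the cost-minimizing bundle uses no slack in either input: H/5 = K/6 = Q.
So H = 5·55 = 275 and K = 6·55 = 330.

H* = 275, K* = 330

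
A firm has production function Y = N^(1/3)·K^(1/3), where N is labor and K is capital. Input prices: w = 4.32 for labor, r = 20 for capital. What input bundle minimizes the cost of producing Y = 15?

Cost minimization requires the marginal rate of technical substitution to equal the input-price ratio: MP_N/MP_K = w/r.
Here MP_N/MP_K = (1/3)·(K/N)/(1/3) = (K/N). Setting this equal to 4.32/20 = 0.216 gives K = 0.216N.
Substituting into Y = 15: N^(1/3)·(0.216N)^(1/3) = 15.
Solving, N = 125 and K = 27.

N* = 125, K* = 27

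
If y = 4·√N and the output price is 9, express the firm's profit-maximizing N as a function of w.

MP_N = (1/2)·4·N^(-1/2) = 2·N^(-1/2).
Setting P·MP_N = w: 18·N^(-1/2) = w.
Solving for N: N^(-1/2) = w/18, so N = (18/w)^(2).

N(w) = 324/w²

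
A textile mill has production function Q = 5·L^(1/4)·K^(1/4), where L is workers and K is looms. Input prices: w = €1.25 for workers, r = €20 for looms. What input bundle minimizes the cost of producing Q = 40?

Cost minimization requires the marginal rate of technical substitution to equal the input-price ratio: MP_L/MP_K = w/r.
Here MP_L/MP_K = (1/4)·(K/L)/(1/4) = (K/L). Setting this equal to 1.25/20 = 0.0625 gives K = 0.0625L.
Substituting into Q = 40: 5·L^(1/4)·(0.0625L)^(1/4) = 40.
Solving, L = 256 and K = 16.

L* = 256, K* = 16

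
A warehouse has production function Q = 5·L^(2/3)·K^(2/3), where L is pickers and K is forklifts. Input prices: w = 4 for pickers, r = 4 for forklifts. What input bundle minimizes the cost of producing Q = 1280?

Cost minimization requires the marginal rate of technical substitution to equal the input-price ratio: MP_L/MP_K = w/r.
Here MP_L/MP_K = (2/3)·(K/L)/(2/3) = (K/L). Setting this equal to 4/4 = 1 gives K = L.
Substituting into Q = 1280: 5·L^(2/3)·(L)^(2/3) = 1280.
Solving, L = 64 and K = 64.

L* = 64, K* = 64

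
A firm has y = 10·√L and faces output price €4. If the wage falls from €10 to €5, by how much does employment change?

ΔL = 12

From P·MP_L = w with MP_L = 5·L^(-1/2), the labor demand is L(w) = (20/w)^(2).
At w = 10: L = 4. At w = 5: L = 16.
ΔL = 16 − 4 = 12.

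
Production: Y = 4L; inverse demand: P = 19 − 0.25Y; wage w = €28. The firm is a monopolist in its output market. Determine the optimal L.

Marginal revenue from the inverse demand is MR = 19 − 0.5Y.
The marginal product is MP_L = 4.
A monopolist hires until marginal revenue product equals the wage: MR·MP_L = w.
(19 − 2L)·4 = 28, so L = 6.

L* = 6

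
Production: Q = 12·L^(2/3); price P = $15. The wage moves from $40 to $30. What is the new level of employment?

From P·MP_L = w with MP_L = 8·L^(-1/3), the labor demand is L(w) = (120/w)^(3).
At w = 40: L = 27. At w = 30: L = 64.

L* = 64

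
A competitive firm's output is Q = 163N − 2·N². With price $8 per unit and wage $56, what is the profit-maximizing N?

The marginal product of N is MP_N = 163 − 4N.
A price-taking firm hires until the value of the marginal product equals the wage: P·MP_N = w, so 8·(163 − 4N) = 56.
Then 163 − 4N = 7, giving N = 39.

N* = 39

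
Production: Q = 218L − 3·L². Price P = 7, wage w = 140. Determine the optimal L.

L* = 33

The marginal product of L is MP_L = 218 − 6L.
A price-taking firm hires until the value of the marginal product equals the wage: P·MP_L = w, so 7·(218 − 6L) = 140.
Then 218 − 6L = 20, giving L = 33.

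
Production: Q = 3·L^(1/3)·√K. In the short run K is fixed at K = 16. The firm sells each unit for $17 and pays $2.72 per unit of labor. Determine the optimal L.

With K = 16, MP_L = (1/3)·3·L^(-2/3)·16^(1/2) = 4·L^(-2/3).
Profit maximization for a price taker requires P·MP_L = w: 17·4·L^(-2/3) = 2.72.
So L^(-2/3) = 0.04, which gives L = 125.

L* = 125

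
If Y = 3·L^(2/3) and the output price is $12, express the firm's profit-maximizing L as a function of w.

L(w) = 13824/w³

MP_L = (2/3)·3·L^(-1/3) = 2·L^(-1/3).
Setting P·MP_L = w: 24·L^(-1/3) = w.
Solving for L: L^(-1/3) = w/24, so L = (24/w)^(3).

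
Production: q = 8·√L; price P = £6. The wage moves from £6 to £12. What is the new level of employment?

L* = 4

From P·MP_L = w with MP_L = 4·L^(-1/2), the labor demand is L(w) = (24/w)^(2).
At w = 6: L = 16. At w = 12: L = 4.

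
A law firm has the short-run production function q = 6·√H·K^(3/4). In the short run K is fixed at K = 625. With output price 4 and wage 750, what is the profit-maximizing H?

With K = 625, MP_H = (1/2)·6·H^(-1/2)·625^(3/4) = 375·H^(-1/2).
Profit maximization for a price taker requires P·MP_H = w: 4·375·H^(-1/2) = 750.
So H^(-1/2) = 0.5, which gives H = 4.

H* = 4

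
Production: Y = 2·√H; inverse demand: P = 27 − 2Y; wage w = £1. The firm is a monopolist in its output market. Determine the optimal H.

H* = 9

Marginal revenue from the inverse demand is MR = 27 − 4Y.
The marginal product is MP_H = H^(-1/2).
A monopolist hires until marginal revenue product equals the wage: MR·MP_H = w.
At H, Y = 2·√H. Substituting and solving: (27 − 8·√H)·H^(-1/2) = 1 gives H = 9.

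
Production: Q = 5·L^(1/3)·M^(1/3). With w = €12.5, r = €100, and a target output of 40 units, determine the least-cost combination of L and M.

L* = 64, M* = 8

Cost minimization requires the marginal rate of technical substitution to equal the input-price ratio: MP_L/MP_M = w/r.
Here MP_L/MP_M = (1/3)·(M/L)/(1/3) = (M/L). Setting this equal to 12.5/100 = 0.125 gives M = 0.125L.
Substituting into Q = 40: 5·L^(1/3)·(0.125L)^(1/3) = 40.
Solving, L = 64 and M = 8.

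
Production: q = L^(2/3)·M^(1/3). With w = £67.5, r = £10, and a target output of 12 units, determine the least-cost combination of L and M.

Cost minimization requires the marginal rate of technical substitution to equal the input-price ratio: MP_L/MP_M = w/r.
Here MP_L/MP_M = (2/3)·(M/L)/(1/3) = 2·(M/L). Setting this equal to 67.5/10 = 6.75 gives M = 3.375L.
Substituting into q = 12: L^(2/3)·(3.375L)^(1/3) = 12.
Solving, L = 8 and M = 27.

L* = 8, M* = 27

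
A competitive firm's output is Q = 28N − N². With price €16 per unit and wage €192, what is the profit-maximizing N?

The marginal product of N is MP_N = 28 − 2N.
A price-taking firm hires until the value of the marginal product equals the wage: P·MP_N = w, so 16·(28 − 2N) = 192.
Then 28 − 2N = 12, giving N = 8.

N* = 8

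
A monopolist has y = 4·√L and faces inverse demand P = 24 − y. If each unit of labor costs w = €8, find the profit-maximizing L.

Marginal revenue from the inverse demand is MR = 24 − 2y.
The marginal product is MP_L = 2·L^(-1/2).
A monopolist hires until marginal revenue product equals the wage: MR·MP_L = w.
At L, y = 4·√L. Substituting and solving: (24 − 8·√L)·2·L^(-1/2) = 8 gives L = 4.

L* = 4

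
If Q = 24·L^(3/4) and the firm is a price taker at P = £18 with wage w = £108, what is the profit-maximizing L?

MP_L = (3/4)·24·L^(-1/4) = 18·L^(-1/4).
Profit maximization for a price taker requires P·MP_L = w: 18·18·L^(-1/4) = 108.
So L^(-1/4) = 1/3, which gives L = 81.

L* = 81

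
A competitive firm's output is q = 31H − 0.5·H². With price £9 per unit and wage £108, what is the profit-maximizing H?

The marginal product of H is MP_H = 31 − H.
A price-taking firm hires until the value of the marginal product equals the wage: P·MP_H = w, so 9·(31 − H) = 108.
Then 31 − H = 12, giving H = 19.

H* = 19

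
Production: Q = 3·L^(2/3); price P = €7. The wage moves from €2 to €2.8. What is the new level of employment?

L* = 125

From P·MP_L = w with MP_L = 2·L^(-1/3), the labor demand is L(w) = (14/w)^(3).
At w = 2: L = 343. At w = 2.8: L = 125.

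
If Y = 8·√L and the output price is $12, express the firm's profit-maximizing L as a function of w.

MP_L = (1/2)·8·L^(-1/2) = 4·L^(-1/2).
Setting P·MP_L = w: 48·L^(-1/2) = w.
Solving for L: L^(-1/2) = w/48, so L = (48/w)^(2).

L(w) = 2304/w²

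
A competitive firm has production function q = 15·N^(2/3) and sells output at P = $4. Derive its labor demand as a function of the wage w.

N(w) = 64000/w³

MP_N = (2/3)·15·N^(-1/3) = 10·N^(-1/3).
Setting P·MP_N = w: 40·N^(-1/3) = w.
Solving for N: N^(-1/3) = w/40, so N = (40/w)^(3).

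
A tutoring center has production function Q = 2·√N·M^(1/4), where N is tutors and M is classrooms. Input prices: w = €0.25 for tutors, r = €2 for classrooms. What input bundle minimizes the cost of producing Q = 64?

Cost minimization requires the marginal rate of technical substitution to equal the input-price ratio: MP_N/MP_M = w/r.
Here MP_N/MP_M = (1/2)·(M/N)/(1/4) = 2·(M/N). Setting this equal to 0.25/2 = 0.125 gives M = 0.0625N.
Substituting into Q = 64: 2·N^(1/2)·(0.0625N)^(1/4) = 64.
Solving, N = 256 and M = 16.

N* = 256, M* = 16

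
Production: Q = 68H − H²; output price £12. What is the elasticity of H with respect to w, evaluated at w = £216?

ε = -0.36

From P·MP_H = w with MP_H = 68 − 2H, labor demand is H(w) = (68 − w/12)/2.
dH/dw = −1/(24) = -1/24.
At w = 216, H = 25, so ε = (dH/dw)·(w/H) = (-1/24)·(216/25) = -0.36.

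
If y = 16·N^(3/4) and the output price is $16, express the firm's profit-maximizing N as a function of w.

MP_N = (3/4)·16·N^(-1/4) = 12·N^(-1/4).
Setting P·MP_N = w: 192·N^(-1/4) = w.
Solving for N: N^(-1/4) = w/192, so N = (192/w)^(4).

N(w) = (192/w)^(4)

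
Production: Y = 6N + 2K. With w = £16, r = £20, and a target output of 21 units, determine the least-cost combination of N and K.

The inputs are perfect substitutes, so the firm uses whichever has the lower cost per unit of output.
Cost per unit of output via N is w/6 = 8/3; via K it is r/2 = 10. N is cheaper.
Producing Y = 21 with N alone: N = 3.5, K = 0.

N* = 3.5, K* = 0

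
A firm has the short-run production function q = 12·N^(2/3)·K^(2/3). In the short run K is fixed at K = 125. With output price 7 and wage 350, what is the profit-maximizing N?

N* = 64

With K = 125, MP_N = (2/3)·12·N^(-1/3)·125^(2/3) = 200·N^(-1/3).
Profit maximization for a price taker requires P·MP_N = w: 7·200·N^(-1/3) = 350.
So N^(-1/3) = 0.25, which gives N = 64.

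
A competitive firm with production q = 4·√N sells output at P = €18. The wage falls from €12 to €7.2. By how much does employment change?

ΔN = 16

From P·MP_N = w with MP_N = 2·N^(-1/2), the labor demand is N(w) = (36/w)^(2).
At w = 12: N = 9. At w = 7.2: N = 25.
ΔN = 25 − 9 = 16.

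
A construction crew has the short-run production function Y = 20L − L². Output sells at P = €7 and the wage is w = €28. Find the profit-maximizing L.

L* = 8

The marginal product of L is MP_L = 20 − 2L.
A price-taking firm hires until the value of the marginal product equals the wage: P·MP_L = w, so 7·(20 − 2L) = 28.
Then 20 − 2L = 4, giving L = 8.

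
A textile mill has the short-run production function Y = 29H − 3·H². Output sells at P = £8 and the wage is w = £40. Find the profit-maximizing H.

The marginal product of H is MP_H = 29 − 6H.
A price-taking firm hires until the value of the marginal product equals the wage: P·MP_H = w, so 8·(29 − 6H) = 40.
Then 29 − 6H = 5, giving H = 4.

H* = 4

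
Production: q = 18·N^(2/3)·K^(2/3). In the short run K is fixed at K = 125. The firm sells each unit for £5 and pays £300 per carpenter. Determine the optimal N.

N* = 125

With K = 125, MP_N = (2/3)·18·N^(-1/3)·125^(2/3) = 300·N^(-1/3).
Profit maximization for a price taker requires P·MP_N = w: 5·300·N^(-1/3) = 300.
So N^(-1/3) = 0.2, which gives N = 125.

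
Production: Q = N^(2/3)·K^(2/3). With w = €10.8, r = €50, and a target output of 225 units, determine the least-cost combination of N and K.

N* = 125, K* = 27

Cost minimization requires the marginal rate of technical substitution to equal the input-price ratio: MP_N/MP_K = w/r.
Here MP_N/MP_K = (2/3)·(K/N)/(2/3) = (K/N). Setting this equal to 10.8/50 = 0.216 gives K = 0.216N.
Substituting into Q = 225: N^(2/3)·(0.216N)^(2/3) = 225.
Solving, N = 125 and K = 27.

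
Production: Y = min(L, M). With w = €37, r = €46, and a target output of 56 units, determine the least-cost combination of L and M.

With a fixed-proportions technology, the cost-minimizing bundle uses no slack in either input: L = M = Y.
So L = 56 and M = 56.

L* = 56, M* = 56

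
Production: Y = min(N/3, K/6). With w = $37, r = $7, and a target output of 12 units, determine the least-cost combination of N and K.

With a fixed-proportions technology, the cost-minimizing bundle uses no slack in either input: N/3 = K/6 = Y.
So N = 3·12 = 36 and K = 6·12 = 72.

N* = 36, K* = 72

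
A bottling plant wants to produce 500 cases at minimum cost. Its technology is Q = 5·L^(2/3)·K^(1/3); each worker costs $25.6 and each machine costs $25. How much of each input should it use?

Cost minimization requires the marginal rate of technical substitution to equal the input-price ratio: MP_L/MP_K = w/r.
Here MP_L/MP_K = (2/3)·(K/L)/(1/3) = 2·(K/L). Setting this equal to 25.6/25 = 1.024 gives K = 0.512L.
Substituting into Q = 500: 5·L^(2/3)·(0.512L)^(1/3) = 500.
Solving, L = 125 and K = 64.

L* = 125, K* = 64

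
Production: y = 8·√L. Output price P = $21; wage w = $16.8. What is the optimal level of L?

MP_L = (1/2)·8·L^(-1/2) = 4·L^(-1/2).
Profit maximization for a price taker requires P·MP_L = w: 21·4·L^(-1/2) = 16.8.
So L^(-1/2) = 0.2, which gives L = 25.

L* = 25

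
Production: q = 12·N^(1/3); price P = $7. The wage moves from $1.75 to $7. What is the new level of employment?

From P·MP_N = w with MP_N = 4·N^(-2/3), the labor demand is N(w) = (28/w)^(3/2).
At w = 1.75: N = 64. At w = 7: N = 8.

N* = 8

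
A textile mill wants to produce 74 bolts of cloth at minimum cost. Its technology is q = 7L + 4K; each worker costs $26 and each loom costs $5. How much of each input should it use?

L* = 0, K* = 18.5

The inputs are perfect substitutes, so the firm uses whichever has the lower cost per unit of output.
Cost per unit of output via L is w/7 = 26/7; via K it is r/4 = 1.25. K is cheaper.
Producing q = 74 with K alone: L = 0, K = 18.5.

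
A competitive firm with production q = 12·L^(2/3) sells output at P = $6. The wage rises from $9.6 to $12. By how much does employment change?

ΔL = -61

From P·MP_L = w with MP_L = 8·L^(-1/3), the labor demand is L(w) = (48/w)^(3).
At w = 9.6: L = 125. At w = 12: L = 64.
ΔL = 64 − 125 = -61.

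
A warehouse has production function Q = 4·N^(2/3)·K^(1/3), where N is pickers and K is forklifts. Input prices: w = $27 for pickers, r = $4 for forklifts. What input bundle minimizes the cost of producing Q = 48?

N* = 8, K* = 27

Cost minimization requires the marginal rate of technical substitution to equal the input-price ratio: MP_N/MP_K = w/r.
Here MP_N/MP_K = (2/3)·(K/N)/(1/3) = 2·(K/N). Setting this equal to 27/4 = 6.75 gives K = 3.375N.
Substituting into Q = 48: 4·N^(2/3)·(3.375N)^(1/3) = 48.
Solving, N = 8 and K = 27.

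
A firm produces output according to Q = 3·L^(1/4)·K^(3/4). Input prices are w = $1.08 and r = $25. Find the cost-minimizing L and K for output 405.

Cost minimization requires the marginal rate of technical substitution to equal the input-price ratio: MP_L/MP_K = w/r.
Here MP_L/MP_K = (1/4)·(K/L)/(3/4) = (1/3)·(K/L). Setting this equal to 1.08/25 = 0.0432 gives K = 0.1296L.
Substituting into Q = 405: 3·L^(1/4)·(0.1296L)^(3/4) = 405.
Solving, L = 625 and K = 81.

L* = 625, K* = 81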